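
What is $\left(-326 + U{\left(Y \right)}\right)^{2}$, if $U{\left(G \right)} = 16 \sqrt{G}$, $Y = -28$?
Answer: $99108 - 20864 i \sqrt{7} \approx 99108.0 - 55201.0 i$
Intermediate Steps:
$\left(-326 + U{\left(Y \right)}\right)^{2} = \left(-326 + 16 \sqrt{-28}\right)^{2} = \left(-326 + 16 \cdot 2 i \sqrt{7}\right)^{2} = \left(-326 + 32 i \sqrt{7}\right)^{2}$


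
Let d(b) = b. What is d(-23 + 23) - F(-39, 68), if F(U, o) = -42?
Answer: 42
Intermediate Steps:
d(-23 + 23) - F(-39, 68) = (-23 + 23) - 1*(-42) = 0 + 42 = 42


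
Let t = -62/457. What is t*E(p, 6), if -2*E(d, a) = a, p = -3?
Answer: 186/457 ≈ 0.40700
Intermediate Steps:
E(d, a) = -a/2
t = -62/457 (t = -62*1/457 = -62/457 ≈ -0.13567)
t*E(p, 6) = -(-31)*6/457 = -62/457*(-3) = 186/457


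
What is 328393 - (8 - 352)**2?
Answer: 210057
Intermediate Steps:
328393 - (8 - 352)**2 = 328393 - 1*(-344)**2 = 328393 - 1*118336 = 328393 - 118336 = 210057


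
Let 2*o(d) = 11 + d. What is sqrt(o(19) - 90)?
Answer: 5*I*sqrt(3) ≈ 8.6602*I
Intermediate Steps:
o(d) = 11/2 + d/2 (o(d) = (11 + d)/2 = 11/2 + d/2)
sqrt(o(19) - 90) = sqrt((11/2 + (1/2)*19) - 90) = sqrt((11/2 + 19/2) - 90) = sqrt(15 - 90) = sqrt(-75) = 5*I*sqrt(3)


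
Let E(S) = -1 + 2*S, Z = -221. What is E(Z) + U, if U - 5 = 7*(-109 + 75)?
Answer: -676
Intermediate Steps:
U = -233 (U = 5 + 7*(-109 + 75) = 5 + 7*(-34) = 5 - 238 = -233)
E(Z) + U = (-1 + 2*(-221)) - 233 = (-1 - 442) - 233 = -443 - 233 = -676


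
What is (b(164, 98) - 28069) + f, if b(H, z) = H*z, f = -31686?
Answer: -43683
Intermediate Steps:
(b(164, 98) - 28069) + f = (164*98 - 28069) - 31686 = (16072 - 28069) - 31686 = -11997 - 31686 = -43683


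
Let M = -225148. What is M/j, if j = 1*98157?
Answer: -225148/98157 ≈ -2.2938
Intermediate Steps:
j = 98157
M/j = -225148/98157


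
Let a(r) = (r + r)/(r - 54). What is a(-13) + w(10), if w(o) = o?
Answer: 696/67 ≈ 10.388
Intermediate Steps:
a(r) = 2*r/(-54 + r) (a(r) = (2*r)/(-54 + r) = 2*r/(-54 + r))
a(-13) + w(10) = 2*(-13)/(-54 - 13) + 10 = 2*(-13)/(-67) + 10 = 2*(-13)*(-1/67) + 10 = 26/67 + 10 = 696/67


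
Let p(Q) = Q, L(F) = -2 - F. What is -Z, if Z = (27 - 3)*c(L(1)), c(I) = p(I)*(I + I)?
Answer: -432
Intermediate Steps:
c(I) = 2*I² (c(I) = I*(I + I) = I*(2*I) = 2*I²)
Z = 432 (Z = (27 - 3)*(2*(-2 - 1*1)²) = 24*(2*(-2 - 1)²) = 24*(2*(-3)²) = 24*(2*9) = 24*18 = 432)
-Z = -1*432 = -432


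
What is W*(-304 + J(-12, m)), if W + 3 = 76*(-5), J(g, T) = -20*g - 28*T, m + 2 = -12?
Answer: -125624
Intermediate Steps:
m = -14 (m = -2 - 12 = -14)
J(g, T) = -28*T - 20*g
W = -383 (W = -3 + 76*(-5) = -3 - 380 = -383)
W*(-304 + J(-12, m)) = -383*(-304 + (-28*(-14) - 20*(-12))) = -383*(-304 + (392 + 240)) = -383*(-304 + 632) = -383*328 = -125624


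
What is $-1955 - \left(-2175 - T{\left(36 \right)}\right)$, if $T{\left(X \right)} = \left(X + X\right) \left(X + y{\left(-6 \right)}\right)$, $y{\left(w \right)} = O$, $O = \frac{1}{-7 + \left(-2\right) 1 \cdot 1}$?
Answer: $2804$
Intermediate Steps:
$O = - \frac{1}{9}$ ($O = \frac{1}{-7 - 2} = \frac{1}{-9} = - \frac{1}{9} \approx -0.11111$)
$y{\left(w \right)} = - \frac{1}{9}$
$T{\left(X \right)} = 2 X \left(- \frac{1}{9} + X\right)$ ($T{\left(X \right)} = \left(X + X\right) \left(X - \frac{1}{9}\right) = 2 X \left(- \frac{1}{9} + X\right)$)
$-1955 - \left(-2175 - T{\left(36 \right)}\right) = -1955 - \left(-2175 - \frac{2}{9} \cdot 36 \left(-1 + 9 \cdot 36\right)\right) = -1955 - \left(-2175 - \frac{2}{9} \cdot 36 \left(-1 + 324\right)\right) = -1955 - \left(-2175 - \frac{2}{9} \cdot 36 \cdot 323\right) = -1955 - \left(-2175 - 2584\right) = -1955 - -4759 = -1955 + 4759 = 2804$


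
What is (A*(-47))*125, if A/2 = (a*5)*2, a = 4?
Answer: -470000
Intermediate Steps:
A = 80 (A = 2*((4*5)*2) = 2*(20*2) = 2*40 = 80)
(A*(-47))*125 = (80*(-47))*125 = -3760*125 = -470000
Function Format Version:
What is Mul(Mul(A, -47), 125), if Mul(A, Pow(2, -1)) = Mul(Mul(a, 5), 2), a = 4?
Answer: -470000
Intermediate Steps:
A = 80 (A = Mul(2, Mul(Mul(4, 5), 2)) = Mul(2, Mul(20, 2)) = Mul(2, 40) = 80)
Mul(Mul(A, -47), 125) = Mul(Mul(80, -47), 125) = Mul(-3760, 125) = -470000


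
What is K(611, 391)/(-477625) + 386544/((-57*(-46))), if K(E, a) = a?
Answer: 30770342133/208722125 ≈ 147.42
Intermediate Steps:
K(611, 391)/(-477625) + 386544/((-57*(-46))) = 391/(-477625) + 386544/((-57*(-46))) = 391*(-1/477625) + 386544/2622 = -391/477625 + 386544*(1/2622) = -391/477625 + 64424/437 = 30770342133/208722125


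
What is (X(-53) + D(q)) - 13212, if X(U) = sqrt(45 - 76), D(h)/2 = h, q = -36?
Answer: -13284 + I*sqrt(31) ≈ -13284.0 + 5.5678*I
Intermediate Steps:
D(h) = 2*h
X(U) = I*sqrt(31) (X(U) = sqrt(-31) = I*sqrt(31))
(X(-53) + D(q)) - 13212 = (I*sqrt(31) + 2*(-36)) - 13212 = (I*sqrt(31) - 72) - 13212 = (-72 + I*sqrt(31)) - 13212 = -13284 + I*sqrt(31)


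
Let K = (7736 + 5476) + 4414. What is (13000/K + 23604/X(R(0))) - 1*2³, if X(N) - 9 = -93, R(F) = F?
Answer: -2540457/8813 ≈ -288.26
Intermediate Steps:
X(N) = -84 (X(N) = 9 - 93 = -84)
K = 17626 (K = 13212 + 4414 = 17626)
(13000/K + 23604/X(R(0))) - 1*2³ = (13000/17626 + 23604/(-84)) - 1*2³ = (13000*(1/17626) + 23604*(-1/84)) - 1*8 = (6500/8813 - 281) - 8 = -2469953/8813 - 8 = -2540457/8813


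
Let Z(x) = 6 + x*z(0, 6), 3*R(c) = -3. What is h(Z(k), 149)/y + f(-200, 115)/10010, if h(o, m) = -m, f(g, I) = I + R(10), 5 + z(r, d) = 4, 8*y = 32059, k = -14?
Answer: -4138597/160455295 ≈ -0.025793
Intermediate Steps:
R(c) = -1 (R(c) = (⅓)*(-3) = -1)
y = 32059/8 (y = (⅛)*32059 = 32059/8 ≈ 4007.4)
z(r, d) = -1 (z(r, d) = -5 + 4 = -1)
f(g, I) = -1 + I (f(g, I) = I - 1 = -1 + I)
Z(x) = 6 - x (Z(x) = 6 + x*(-1) = 6 - x)
h(Z(k), 149)/y + f(-200, 115)/10010 = (-1*149)/(32059/8) + (-1 + 115)/10010 = -149*8/32059 + 114*(1/10010) = -1192/32059 + 57/5005 = -4138597/160455295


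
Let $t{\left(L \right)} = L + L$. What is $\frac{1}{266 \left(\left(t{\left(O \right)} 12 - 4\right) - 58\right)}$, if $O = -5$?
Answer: $- \frac{1}{48412} \approx -2.0656 \cdot 10^{-5}$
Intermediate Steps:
$t{\left(L \right)} = 2 L$
$\frac{1}{266 \left(\left(t{\left(O \right)} 12 - 4\right) - 58\right)} = \frac{1}{266 \left(\left(2 \left(-5\right) 12 - 4\right) - 58\right)} = \frac{1}{266 \left(\left(\left(-10\right) 12 - 4\right) - 58\right)} = \frac{1}{266 \left(\left(-120 - 4\right) - 58\right)} = \frac{1}{266 \left(-124 - 58\right)} = \frac{1}{266 \left(-182\right)} = \frac{1}{-48412} = - \frac{1}{48412}$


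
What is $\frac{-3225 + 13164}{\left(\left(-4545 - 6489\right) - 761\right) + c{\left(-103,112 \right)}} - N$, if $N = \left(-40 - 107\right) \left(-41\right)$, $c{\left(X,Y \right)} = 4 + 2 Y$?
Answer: $- \frac{69724248}{11567} \approx -6027.9$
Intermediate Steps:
$N = 6027$ ($N = \left(-147\right) \left(-41\right) = 6027$)
$\frac{-3225 + 13164}{\left(\left(-4545 - 6489\right) - 761\right) + c{\left(-103,112 \right)}} - N = \frac{-3225 + 13164}{\left(\left(-4545 - 6489\right) - 761\right) + \left(4 + 2 \cdot 112\right)} - 6027 = \frac{9939}{\left(-11034 - 761\right) + \left(4 + 224\right)} - 6027 = \frac{9939}{-11795 + 228} - 6027 = \frac{9939}{-11567} - 6027 = 9939 \left(- \frac{1}{11567}\right) - 6027 = - \frac{9939}{11567} - 6027 = - \frac{69724248}{11567}$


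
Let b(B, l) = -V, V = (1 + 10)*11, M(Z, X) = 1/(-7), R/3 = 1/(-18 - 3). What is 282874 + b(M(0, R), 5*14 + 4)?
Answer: 282753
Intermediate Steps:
R = -⅐ (R = 3/(-18 - 3) = 3/(-21) = 3*(-1/21) = -⅐ ≈ -0.14286)
M(Z, X) = -⅐
V = 121 (V = 11*11 = 121)
b(B, l) = -121 (b(B, l) = -1*121 = -121)
282874 + b(M(0, R), 5*14 + 4) = 282874 - 121 = 282753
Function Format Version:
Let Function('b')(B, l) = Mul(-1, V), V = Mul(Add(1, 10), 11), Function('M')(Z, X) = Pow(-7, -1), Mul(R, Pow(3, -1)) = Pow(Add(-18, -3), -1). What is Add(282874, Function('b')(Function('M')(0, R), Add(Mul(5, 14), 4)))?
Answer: 282753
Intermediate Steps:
R = Rational(-1, 7) (R = Mul(3, Pow(Add(-18, -3), -1)) = Mul(3, Pow(-21, -1)) = Mul(3, Rational(-1, 21)) = Rational(-1, 7) ≈ -0.14286)
Function('M')(Z, X) = Rational(-1, 7)
V = 121 (V = Mul(11, 11) = 121)
Function('b')(B, l) = -121 (Function('b')(B, l) = Mul(-1, 121) = -121)
Add(282874, Function('b')(Function('M')(0, R), Add(Mul(5, 14), 4))) = Add(282874, -121) = 282753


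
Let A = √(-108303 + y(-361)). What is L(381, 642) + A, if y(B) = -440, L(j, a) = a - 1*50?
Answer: 592 + I*√108743 ≈ 592.0 + 329.76*I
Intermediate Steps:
L(j, a) = -50 + a (L(j, a) = a - 50 = -50 + a)
A = I*√108743 (A = √(-108303 - 440) = √(-108743) = I*√108743 ≈ 329.76*I)
L(381, 642) + A = (-50 + 642) + I*√108743 = 592 + I*√108743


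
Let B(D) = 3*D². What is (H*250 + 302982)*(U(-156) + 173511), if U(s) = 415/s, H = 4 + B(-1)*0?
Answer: 4113986146291/78 ≈ 5.2743e+10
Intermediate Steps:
H = 4 (H = 4 + (3*(-1)²)*0 = 4 + (3*1)*0 = 4 + 3*0 = 4 + 0 = 4)
(H*250 + 302982)*(U(-156) + 173511) = (4*250 + 302982)*(415/(-156) + 173511) = (1000 + 302982)*(415*(-1/156) + 173511) = 303982*(-415/156 + 173511) = 303982*(27067301/156) = 4113986146291/78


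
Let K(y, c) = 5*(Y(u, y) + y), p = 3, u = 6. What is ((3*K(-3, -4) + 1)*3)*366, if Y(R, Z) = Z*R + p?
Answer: -295362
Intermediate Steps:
Y(R, Z) = 3 + R*Z (Y(R, Z) = Z*R + 3 = R*Z + 3 = 3 + R*Z)
K(y, c) = 15 + 35*y (K(y, c) = 5*((3 + 6*y) + y) = 5*(3 + 7*y) = 15 + 35*y)
((3*K(-3, -4) + 1)*3)*366 = ((3*(15 + 35*(-3)) + 1)*3)*366 = ((3*(15 - 105) + 1)*3)*366 = ((3*(-90) + 1)*3)*366 = ((-270 + 1)*3)*366 = -269*3*366 = -807*366 = -295362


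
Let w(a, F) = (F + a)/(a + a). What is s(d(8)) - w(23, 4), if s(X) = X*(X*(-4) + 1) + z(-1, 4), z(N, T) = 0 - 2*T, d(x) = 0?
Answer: -395/46 ≈ -8.5870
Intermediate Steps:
w(a, F) = (F + a)/(2*a) (w(a, F) = (F + a)/((2*a)) = (F + a)*(1/(2*a)) = (F + a)/(2*a))
z(N, T) = -2*T
s(X) = -8 + X*(1 - 4*X) (s(X) = X*(X*(-4) + 1) - 2*4 = X*(-4*X + 1) - 8 = X*(1 - 4*X) - 8 = -8 + X*(1 - 4*X))
s(d(8)) - w(23, 4) = (-8 + 0 - 4*0²) - (4 + 23)/(2*23) = (-8 + 0 - 4*0) - 27/(2*23) = (-8 + 0 + 0) - 1*27/46 = -8 - 27/46 = -395/46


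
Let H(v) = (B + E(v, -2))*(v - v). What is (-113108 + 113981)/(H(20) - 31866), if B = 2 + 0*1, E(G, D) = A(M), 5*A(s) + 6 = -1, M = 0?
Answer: -291/10622 ≈ -0.027396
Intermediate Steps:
A(s) = -7/5 (A(s) = -6/5 + (1/5)*(-1) = -6/5 - 1/5 = -7/5)
E(G, D) = -7/5
B = 2 (B = 2 + 0 = 2)
H(v) = 0 (H(v) = (2 - 7/5)*(v - v) = (3/5)*0 = 0)
(-113108 + 113981)/(H(20) - 31866) = (-113108 + 113981)/(0 - 31866) = 873/(-31866) = 873*(-1/31866) = -291/10622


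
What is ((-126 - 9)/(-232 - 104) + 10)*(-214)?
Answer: -124655/56 ≈ -2226.0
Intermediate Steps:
((-126 - 9)/(-232 - 104) + 10)*(-214) = (-135/(-336) + 10)*(-214) = (-135*(-1/336) + 10)*(-214) = (45/112 + 10)*(-214) = (1165/112)*(-214) = -124655/56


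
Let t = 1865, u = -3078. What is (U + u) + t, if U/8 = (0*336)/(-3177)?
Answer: -1213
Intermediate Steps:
U = 0 (U = 8*((0*336)/(-3177)) = 8*(0*(-1/3177)) = 8*0 = 0)
(U + u) + t = (0 - 3078) + 1865 = -3078 + 1865 = -1213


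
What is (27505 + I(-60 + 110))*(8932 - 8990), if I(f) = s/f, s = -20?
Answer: -7976334/5 ≈ -1.5953e+6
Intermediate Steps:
I(f) = -20/f
(27505 + I(-60 + 110))*(8932 - 8990) = (27505 - 20/(-60 + 110))*(8932 - 8990) = (27505 - 20/50)*(-58) = (27505 - 20*1/50)*(-58) = (27505 - 2/5)*(-58) = (137523/5)*(-58) = -7976334/5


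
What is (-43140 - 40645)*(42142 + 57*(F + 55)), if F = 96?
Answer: -4252004965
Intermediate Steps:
(-43140 - 40645)*(42142 + 57*(F + 55)) = (-43140 - 40645)*(42142 + 57*(96 + 55)) = -83785*(42142 + 57*151) = -83785*(42142 + 8607) = -83785*50749 = -4252004965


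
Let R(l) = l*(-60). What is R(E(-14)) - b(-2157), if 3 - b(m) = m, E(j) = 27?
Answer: -3780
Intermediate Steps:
R(l) = -60*l
b(m) = 3 - m
R(E(-14)) - b(-2157) = -60*27 - (3 - 1*(-2157)) = -1620 - (3 + 2157) = -1620 - 1*2160 = -1620 - 2160 = -3780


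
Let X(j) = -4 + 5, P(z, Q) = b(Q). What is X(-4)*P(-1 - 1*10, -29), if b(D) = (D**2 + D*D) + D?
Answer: 1653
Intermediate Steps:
b(D) = D + 2*D**2 (b(D) = (D**2 + D**2) + D = 2*D**2 + D = D + 2*D**2)
P(z, Q) = Q*(1 + 2*Q)
X(j) = 1
X(-4)*P(-1 - 1*10, -29) = 1*(-29*(1 + 2*(-29))) = 1*(-29*(1 - 58)) = 1*(-29*(-57)) = 1*1653 = 1653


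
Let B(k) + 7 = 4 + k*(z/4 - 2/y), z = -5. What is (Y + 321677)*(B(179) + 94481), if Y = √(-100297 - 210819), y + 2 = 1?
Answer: 121738338973/4 + 378449*I*√77779/2 ≈ 3.0435e+10 + 5.2773e+7*I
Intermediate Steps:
y = -1 (y = -2 + 1 = -1)
B(k) = -3 + 3*k/4 (B(k) = -7 + (4 + k*(-5/4 - 2/(-1))) = -7 + (4 + k*(-5*¼ - 2*(-1))) = -7 + (4 + k*(-5/4 + 2)) = -7 + (4 + k*(¾)) = -7 + (4 + 3*k/4) = -3 + 3*k/4)
Y = 2*I*√77779 (Y = √(-311116) = 2*I*√77779 ≈ 557.78*I)
(Y + 321677)*(B(179) + 94481) = (2*I*√77779 + 321677)*((-3 + (¾)*179) + 94481) = (321677 + 2*I*√77779)*((-3 + 537/4) + 94481) = (321677 + 2*I*√77779)*(525/4 + 94481) = (321677 + 2*I*√77779)*(378449/4) = 121738338973/4 + 378449*I*√77779/2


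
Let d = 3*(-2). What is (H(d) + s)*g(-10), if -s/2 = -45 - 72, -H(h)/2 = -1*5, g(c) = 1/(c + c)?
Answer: -61/5 ≈ -12.200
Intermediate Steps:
d = -6
g(c) = 1/(2*c)
H(h) = 10 (H(h) = -(-2)*5 = -2*(-5) = 10)
s = 234 (s = -2*(-45 - 72) = -2*(-117) = 234)
(H(d) + s)*g(-10) = (10 + 234)*((½)/(-10)) = 244*((½)*(-⅒)) = 244*(-1/20) = -61/5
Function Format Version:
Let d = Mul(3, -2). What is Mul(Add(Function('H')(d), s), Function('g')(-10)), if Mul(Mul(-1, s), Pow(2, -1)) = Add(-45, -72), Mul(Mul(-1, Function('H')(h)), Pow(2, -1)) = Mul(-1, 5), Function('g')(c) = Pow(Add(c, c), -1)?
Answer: Rational(-61, 5) ≈ -12.200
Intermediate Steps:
d = -6
Function('g')(c) = Mul(Rational(1, 2), Pow(c, -1)) (Function('g')(c) = Pow(Mul(2, c), -1) = Mul(Rational(1, 2), Pow(c, -1)))
Function('H')(h) = 10 (Function('H')(h) = Mul(-2, Mul(-1, 5)) = Mul(-2, -5) = 10)
s = 234 (s = Mul(-2, Add(-45, -72)) = Mul(-2, -117) = 234)
Mul(Add(Function('H')(d), s), Function('g')(-10)) = Mul(Add(10, 234), Mul(Rational(1, 2), Pow(-10, -1))) = Mul(244, Mul(Rational(1, 2), Rational(-1, 10))) = Mul(244, Rational(-1, 20)) = Rational(-61, 5)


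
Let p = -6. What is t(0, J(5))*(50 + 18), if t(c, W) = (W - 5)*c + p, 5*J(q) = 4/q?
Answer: -408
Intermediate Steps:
J(q) = 4/(5*q) (J(q) = (4/q)/5 = 4/(5*q))
t(c, W) = -6 + c*(-5 + W) (t(c, W) = (W - 5)*c - 6 = (-5 + W)*c - 6 = c*(-5 + W) - 6 = -6 + c*(-5 + W))
t(0, J(5))*(50 + 18) = (-6 - 5*0 + ((⅘)/5)*0)*(50 + 18) = (-6 + 0 + ((⅘)*(⅕))*0)*68 = (-6 + 0 + (4/25)*0)*68 = (-6 + 0 + 0)*68 = -6*68 = -408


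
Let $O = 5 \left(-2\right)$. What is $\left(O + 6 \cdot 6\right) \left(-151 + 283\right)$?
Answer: $3432$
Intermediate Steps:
$O = -10$
$\left(O + 6 \cdot 6\right) \left(-151 + 283\right) = \left(-10 + 6 \cdot 6\right) \left(-151 + 283\right) = \left(-10 + 36\right) 132 = 26 \cdot 132 = 3432$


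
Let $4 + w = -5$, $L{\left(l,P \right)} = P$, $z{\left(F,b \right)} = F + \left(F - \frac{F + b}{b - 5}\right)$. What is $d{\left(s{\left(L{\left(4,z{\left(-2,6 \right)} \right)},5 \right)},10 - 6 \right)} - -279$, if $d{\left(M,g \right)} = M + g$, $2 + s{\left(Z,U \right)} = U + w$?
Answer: $277$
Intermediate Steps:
$z{\left(F,b \right)} = 2 F - \frac{F + b}{-5 + b}$ ($z{\left(F,b \right)} = F + \left(F - \frac{F + b}{-5 + b}\right) = 2 F - \frac{F + b}{-5 + b}$)
$w = -9$ ($w = -4 - 5 = -9$)
$s{\left(Z,U \right)} = -11 + U$ ($s{\left(Z,U \right)} = -2 + \left(U - 9\right) = -2 + \left(-9 + U\right) = -11 + U$)
$d{\left(s{\left(L{\left(4,z{\left(-2,6 \right)} \right)},5 \right)},10 - 6 \right)} - -279 = \left(\left(-11 + 5\right) + \left(10 - 6\right)\right) - -279 = \left(-6 + \left(10 - 6\right)\right) + 279 = \left(-6 + 4\right) + 279 = -2 + 279 = 277$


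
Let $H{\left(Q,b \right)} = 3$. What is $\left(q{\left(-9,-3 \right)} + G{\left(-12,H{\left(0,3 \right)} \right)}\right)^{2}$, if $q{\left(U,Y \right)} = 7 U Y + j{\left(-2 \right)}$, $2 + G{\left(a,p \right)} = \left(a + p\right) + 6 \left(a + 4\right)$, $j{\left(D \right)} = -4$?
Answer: $15876$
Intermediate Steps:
$G{\left(a,p \right)} = 22 + p + 7 a$ ($G{\left(a,p \right)} = -2 + \left(\left(a + p\right) + 6 \left(a + 4\right)\right) = -2 + \left(\left(a + p\right) + 6 \left(4 + a\right)\right) = -2 + \left(\left(a + p\right) + \left(24 + 6 a\right)\right) = -2 + \left(24 + p + 7 a\right) = 22 + p + 7 a$)
$q{\left(U,Y \right)} = -4 + 7 U Y$ ($q{\left(U,Y \right)} = 7 U Y - 4 = -4 + 7 U Y$)
$\left(q{\left(-9,-3 \right)} + G{\left(-12,H{\left(0,3 \right)} \right)}\right)^{2} = \left(\left(-4 + 7 \left(-9\right) \left(-3\right)\right) + \left(22 + 3 + 7 \left(-12\right)\right)\right)^{2} = \left(\left(-4 + 189\right) + \left(22 + 3 - 84\right)\right)^{2} = \left(185 - 59\right)^{2} = 126^{2} = 15876$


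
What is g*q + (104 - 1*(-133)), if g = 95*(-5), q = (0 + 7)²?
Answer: -23038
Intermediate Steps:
q = 49 (q = 7² = 49)
g = -475
g*q + (104 - 1*(-133)) = -475*49 + (104 - 1*(-133)) = -23275 + (104 + 133) = -23275 + 237 = -23038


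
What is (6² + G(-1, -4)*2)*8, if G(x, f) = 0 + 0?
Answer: 288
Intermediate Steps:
G(x, f) = 0
(6² + G(-1, -4)*2)*8 = (6² + 0*2)*8 = (36 + 0)*8 = 36*8 = 288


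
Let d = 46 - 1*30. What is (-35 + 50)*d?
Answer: 240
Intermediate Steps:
d = 16 (d = 46 - 30 = 16)
(-35 + 50)*d = (-35 + 50)*16 = 15*16 = 240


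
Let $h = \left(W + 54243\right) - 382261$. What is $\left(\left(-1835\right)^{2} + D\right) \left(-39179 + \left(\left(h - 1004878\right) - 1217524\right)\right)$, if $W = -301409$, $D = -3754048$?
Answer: $1118308387584$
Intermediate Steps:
$h = -629427$ ($h = \left(-301409 + 54243\right) - 382261 = -247166 - 382261 = -629427$)
$\left(\left(-1835\right)^{2} + D\right) \left(-39179 + \left(\left(h - 1004878\right) - 1217524\right)\right) = \left(\left(-1835\right)^{2} - 3754048\right) \left(-39179 - 2851829\right) = \left(3367225 - 3754048\right) \left(-39179 - 2851829\right) = - 386823 \left(-39179 - 2851829\right) = \left(-386823\right) \left(-2891008\right) = 1118308387584$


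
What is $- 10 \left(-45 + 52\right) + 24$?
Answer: $-46$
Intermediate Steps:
$- 10 \left(-45 + 52\right) + 24 = \left(-10\right) 7 + 24 = -70 + 24 = -46$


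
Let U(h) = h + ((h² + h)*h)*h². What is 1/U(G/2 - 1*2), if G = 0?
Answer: -1/18 ≈ -0.055556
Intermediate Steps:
U(h) = h + h³*(h + h²) (U(h) = h + ((h + h²)*h)*h² = h + (h*(h + h²))*h² = h + h³*(h + h²))
1/U(G/2 - 1*2) = 1/((0/2 - 1*2) + (0/2 - 1*2)⁴ + (0/2 - 1*2)⁵) = 1/((0*(½) - 2) + (0*(½) - 2)⁴ + (0*(½) - 2)⁵) = 1/((0 - 2) + (0 - 2)⁴ + (0 - 2)⁵) = 1/(-2 + (-2)⁴ + (-2)⁵) = 1/(-2 + 16 - 32) = 1/(-18) = -1/18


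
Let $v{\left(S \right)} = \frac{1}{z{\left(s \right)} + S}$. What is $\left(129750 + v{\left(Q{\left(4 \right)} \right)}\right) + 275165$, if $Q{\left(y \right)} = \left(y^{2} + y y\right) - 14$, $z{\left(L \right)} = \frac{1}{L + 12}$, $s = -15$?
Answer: $\frac{21460498}{53} \approx 4.0492 \cdot 10^{5}$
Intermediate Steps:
$z{\left(L \right)} = \frac{1}{12 + L}$
$Q{\left(y \right)} = -14 + 2 y^{2}$ ($Q{\left(y \right)} = \left(y^{2} + y^{2}\right) - 14 = 2 y^{2} - 14 = -14 + 2 y^{2}$)
$v{\left(S \right)} = \frac{1}{- \frac{1}{3} + S}$ ($v{\left(S \right)} = \frac{1}{\frac{1}{12 - 15} + S} = \frac{1}{\frac{1}{-3} + S} = \frac{1}{- \frac{1}{3} + S}$)
$\left(129750 + v{\left(Q{\left(4 \right)} \right)}\right) + 275165 = \left(129750 + \frac{3}{-1 + 3 \left(-14 + 2 \cdot 4^{2}\right)}\right) + 275165 = \left(129750 + \frac{3}{-1 + 3 \left(-14 + 2 \cdot 16\right)}\right) + 275165 = \left(129750 + \frac{3}{-1 + 3 \left(-14 + 32\right)}\right) + 275165 = \left(129750 + \frac{3}{-1 + 3 \cdot 18}\right) + 275165 = \left(129750 + \frac{3}{-1 + 54}\right) + 275165 = \left(129750 + \frac{3}{53}\right) + 275165 = \frac{6876753}{53} + 275165 = \frac{21460498}{53}$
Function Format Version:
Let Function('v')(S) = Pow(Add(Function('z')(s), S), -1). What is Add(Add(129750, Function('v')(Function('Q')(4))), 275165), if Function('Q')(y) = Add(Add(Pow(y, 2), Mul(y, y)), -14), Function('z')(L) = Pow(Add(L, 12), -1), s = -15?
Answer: Rational(21460498, 53) ≈ 4.0492e+5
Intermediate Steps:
Function('z')(L) = Pow(Add(12, L), -1)
Function('Q')(y) = Add(-14, Mul(2, Pow(y, 2))) (Function('Q')(y) = Add(Add(Pow(y, 2), Pow(y, 2)), -14) = Add(Mul(2, Pow(y, 2)), -14) = Add(-14, Mul(2, Pow(y, 2))))
Function('v')(S) = Pow(Add(Rational(-1, 3), S), -1) (Function('v')(S) = Pow(Add(Pow(Add(12, -15), -1), S), -1) = Pow(Add(Pow(-3, -1), S), -1) = Pow(Add(Rational(-1, 3), S), -1))
Add(Add(129750, Function('v')(Function('Q')(4))), 275165) = Add(Add(129750, Mul(3, Pow(Add(-1, Mul(3, Add(-14, Mul(2, Pow(4, 2))))), -1))), 275165) = Add(Add(129750, Mul(3, Pow(Add(-1, Mul(3, Add(-14, Mul(2, 16)))), -1))), 275165) = Add(Add(129750, Mul(3, Pow(Add(-1, Mul(3, Add(-14, 32))), -1))), 275165) = Add(Add(129750, Mul(3, Pow(Add(-1, Mul(3, 18)), -1))), 275165) = Add(Add(129750, Mul(3, Pow(Add(-1, 54), -1))), 275165) = Add(Add(129750, Mul(3, Pow(53, -1))), 275165) = Add(Add(129750, Mul(3, Rational(1, 53))), 275165) = Add(Add(129750, Rational(3, 53)), 275165) = Add(Rational(6876753, 53), 275165) = Rational(21460498, 53)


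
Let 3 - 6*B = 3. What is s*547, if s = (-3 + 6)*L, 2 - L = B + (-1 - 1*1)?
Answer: 6564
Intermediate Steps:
B = 0 (B = ½ - ⅙*3 = ½ - ½ = 0)
L = 4 (L = 2 - (0 + (-1 - 1*1)) = 2 - (0 + (-1 - 1)) = 2 - (0 - 2) = 2 - 1*(-2) = 2 + 2 = 4)
s = 12 (s = (-3 + 6)*4 = 3*4 = 12)
s*547 = 12*547 = 6564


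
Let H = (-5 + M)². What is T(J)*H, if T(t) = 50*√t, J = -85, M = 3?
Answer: 200*I*√85 ≈ 1843.9*I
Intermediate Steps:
H = 4 (H = (-5 + 3)² = (-2)² = 4)
T(J)*H = (50*√(-85))*4 = (50*(I*√85))*4 = (50*I*√85)*4 = 200*I*√85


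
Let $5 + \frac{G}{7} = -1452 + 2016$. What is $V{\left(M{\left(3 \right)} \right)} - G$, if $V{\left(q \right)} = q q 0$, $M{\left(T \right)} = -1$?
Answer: $-3913$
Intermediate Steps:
$V{\left(q \right)} = 0$ ($V{\left(q \right)} = q^{2} \cdot 0 = 0$)
$G = 3913$ ($G = -35 + 7 \left(-1452 + 2016\right) = -35 + 7 \cdot 564 = -35 + 3948 = 3913$)
$V{\left(M{\left(3 \right)} \right)} - G = 0 - 3913 = -3913$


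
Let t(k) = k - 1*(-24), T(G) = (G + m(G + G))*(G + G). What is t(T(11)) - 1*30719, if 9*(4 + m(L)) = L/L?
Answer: -274847/9 ≈ -30539.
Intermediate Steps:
m(L) = -35/9 (m(L) = -4 + (L/L)/9 = -4 + (⅑)*1 = -4 + ⅑ = -35/9)
T(G) = 2*G*(-35/9 + G) (T(G) = (G - 35/9)*(G + G) = (-35/9 + G)*(2*G) = 2*G*(-35/9 + G))
t(k) = 24 + k (t(k) = k + 24 = 24 + k)
t(T(11)) - 1*30719 = (24 + (2/9)*11*(-35 + 9*11)) - 1*30719 = (24 + (2/9)*11*(-35 + 99)) - 30719 = (24 + (2/9)*11*64) - 30719 = (24 + 1408/9) - 30719 = 1624/9 - 30719 = -274847/9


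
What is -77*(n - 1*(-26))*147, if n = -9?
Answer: -192423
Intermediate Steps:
-77*(n - 1*(-26))*147 = -77*(-9 - 1*(-26))*147 = -77*(-9 + 26)*147 = -77*17*147 = -1309*147 = -192423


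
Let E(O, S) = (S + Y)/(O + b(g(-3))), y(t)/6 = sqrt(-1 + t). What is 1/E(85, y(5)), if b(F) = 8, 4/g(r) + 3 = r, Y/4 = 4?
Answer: 93/28 ≈ 3.3214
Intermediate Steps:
Y = 16 (Y = 4*4 = 16)
g(r) = 4/(-3 + r)
y(t) = 6*sqrt(-1 + t)
E(O, S) = (16 + S)/(8 + O) (E(O, S) = (S + 16)/(O + 8) = (16 + S)/(8 + O))
1/E(85, y(5)) = 1/((16 + 6*sqrt(-1 + 5))/(8 + 85)) = 1/((16 + 6*sqrt(4))/93) = 1/((16 + 6*2)/93) = 1/((16 + 12)/93) = 1/((1/93)*28) = 1/(28/93) = 93/28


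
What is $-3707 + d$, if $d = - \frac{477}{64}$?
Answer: $- \frac{237725}{64} \approx -3714.5$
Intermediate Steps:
$d = - \frac{477}{64}$ ($d = \left(-477\right) \frac{1}{64} = - \frac{477}{64} \approx -7.4531$)
$-3707 + d = -3707 - \frac{477}{64} = - \frac{237725}{64}$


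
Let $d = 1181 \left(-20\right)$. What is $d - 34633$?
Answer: $-58253$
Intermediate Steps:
$d = -23620$
$d - 34633 = -23620 - 34633 = -58253$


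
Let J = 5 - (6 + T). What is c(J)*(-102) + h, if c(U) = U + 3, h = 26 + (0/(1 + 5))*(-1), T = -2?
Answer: -382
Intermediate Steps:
J = 1 (J = 5 - (6 - 2) = 5 - 1*4 = 5 - 4 = 1)
h = 26 (h = 26 + (0/6)*(-1) = 26 + ((1/6)*0)*(-1) = 26 + 0*(-1) = 26 + 0 = 26)
c(U) = 3 + U
c(J)*(-102) + h = (3 + 1)*(-102) + 26 = 4*(-102) + 26 = -408 + 26 = -382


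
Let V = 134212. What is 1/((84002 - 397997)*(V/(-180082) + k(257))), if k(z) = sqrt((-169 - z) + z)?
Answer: 464791642/33202573278034875 + 8107381681*I/33202573278034875 ≈ 1.3999e-8 + 2.4418e-7*I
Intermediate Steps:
k(z) = 13*I (k(z) = sqrt(-169) = 13*I)
1/((84002 - 397997)*(V/(-180082) + k(257))) = 1/((84002 - 397997)*(134212/(-180082) + 13*I)) = 1/(-313995*(134212*(-1/180082) + 13*I)) = 1/(-313995*(-67106/90041 + 13*I)) = 1/(21070948470/90041 - 4081935*I) = 8107381681*(21070948470/90041 + 4081935*I)/135530745953675287483125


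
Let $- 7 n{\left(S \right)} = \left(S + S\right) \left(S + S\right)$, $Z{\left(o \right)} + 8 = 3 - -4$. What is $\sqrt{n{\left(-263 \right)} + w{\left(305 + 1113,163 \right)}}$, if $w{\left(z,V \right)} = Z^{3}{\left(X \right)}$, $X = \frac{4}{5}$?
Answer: $\frac{i \sqrt{1936781}}{7} \approx 198.81 i$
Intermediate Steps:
$X = \frac{4}{5}$ ($X = 4 \cdot \frac{1}{5} = \frac{4}{5} \approx 0.8$)
$Z{\left(o \right)} = -1$ ($Z{\left(o \right)} = -8 + \left(3 - -4\right) = -8 + \left(3 + 4\right) = -8 + 7 = -1$)
$w{\left(z,V \right)} = -1$ ($w{\left(z,V \right)} = \left(-1\right)^{3} = -1$)
$n{\left(S \right)} = - \frac{4 S^{2}}{7}$ ($n{\left(S \right)} = - \frac{\left(S + S\right) \left(S + S\right)}{7} = - \frac{2 S 2 S}{7} = - \frac{4 S^{2}}{7}$)
$\sqrt{n{\left(-263 \right)} + w{\left(305 + 1113,163 \right)}} = \sqrt{- \frac{4 \left(-263\right)^{2}}{7} - 1} = \sqrt{\left(- \frac{4}{7}\right) 69169 - 1} = \sqrt{- \frac{276676}{7} - 1} = \sqrt{- \frac{276683}{7}} = \frac{i \sqrt{1936781}}{7}$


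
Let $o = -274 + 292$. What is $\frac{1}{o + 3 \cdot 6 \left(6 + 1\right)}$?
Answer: $\frac{1}{144} \approx 0.0069444$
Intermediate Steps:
$o = 18$
$\frac{1}{o + 3 \cdot 6 \left(6 + 1\right)} = \frac{1}{18 + 3 \cdot 6 \left(6 + 1\right)} = \frac{1}{18 + 18 \cdot 7} = \frac{1}{18 + 126} = \frac{1}{144}$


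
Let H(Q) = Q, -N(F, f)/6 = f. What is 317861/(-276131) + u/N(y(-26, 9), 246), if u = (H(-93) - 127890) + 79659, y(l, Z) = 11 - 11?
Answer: 1072882634/33964113 ≈ 31.589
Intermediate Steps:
y(l, Z) = 0
N(F, f) = -6*f
u = -48324 (u = (-93 - 127890) + 79659 = -127983 + 79659 = -48324)
317861/(-276131) + u/N(y(-26, 9), 246) = 317861/(-276131) - 48324/((-6*246)) = 317861*(-1/276131) - 48324/(-1476) = -317861/276131 - 48324*(-1/1476) = -317861/276131 + 4027/123 = 1072882634/33964113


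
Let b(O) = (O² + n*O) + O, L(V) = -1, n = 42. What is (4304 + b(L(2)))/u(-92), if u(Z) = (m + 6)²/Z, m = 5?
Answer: -392104/121 ≈ -3240.5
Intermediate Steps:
u(Z) = 121/Z (u(Z) = (5 + 6)²/Z = 11²/Z = 121/Z)
b(O) = O² + 43*O (b(O) = (O² + 42*O) + O = O² + 43*O)
(4304 + b(L(2)))/u(-92) = (4304 - (43 - 1))/((121/(-92))) = (4304 - 1*42)/((121*(-1/92))) = (4304 - 42)/(-121/92) = 4262*(-92/121) = -392104/121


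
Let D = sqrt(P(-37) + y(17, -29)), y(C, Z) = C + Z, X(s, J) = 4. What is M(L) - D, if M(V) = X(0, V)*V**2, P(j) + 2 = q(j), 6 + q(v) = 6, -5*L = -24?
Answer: 2304/25 - I*sqrt(14) ≈ 92.16 - 3.7417*I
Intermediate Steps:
L = 24/5 (L = -1/5*(-24) = 24/5 ≈ 4.8000)
q(v) = 0 (q(v) = -6 + 6 = 0)
P(j) = -2 (P(j) = -2 + 0 = -2)
M(V) = 4*V**2
D = I*sqrt(14) (D = sqrt(-2 + (17 - 29)) = sqrt(-2 - 12) = sqrt(-14) = I*sqrt(14) ≈ 3.7417*I)
M(L) - D = 4*(24/5)**2 - I*sqrt(14) = 4*(576/25) - I*sqrt(14) = 2304/25 - I*sqrt(14)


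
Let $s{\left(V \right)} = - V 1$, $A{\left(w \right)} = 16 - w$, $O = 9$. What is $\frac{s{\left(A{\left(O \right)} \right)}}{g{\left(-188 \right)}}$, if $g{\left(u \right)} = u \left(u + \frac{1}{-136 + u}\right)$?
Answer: $- \frac{567}{2862911} \approx -0.00019805$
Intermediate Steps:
$s{\left(V \right)} = - V$
$\frac{s{\left(A{\left(O \right)} \right)}}{g{\left(-188 \right)}} = \frac{\left(-1\right) \left(16 - 9\right)}{\left(-188\right) \frac{1}{-136 - 188} \left(1 + \left(-188\right)^{2} - -25568\right)} = \frac{\left(-1\right) \left(16 - 9\right)}{\left(-188\right) \frac{1}{-324} \left(1 + 35344 + 25568\right)} = \frac{\left(-1\right) 7}{\left(-188\right) \left(- \frac{1}{324}\right) 60913} = - \frac{7}{\frac{2862911}{81}} = \left(-7\right) \frac{81}{2862911} = - \frac{567}{2862911}$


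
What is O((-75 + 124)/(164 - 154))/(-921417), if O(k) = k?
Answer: -7/1316310 ≈ -5.3179e-6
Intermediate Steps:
O((-75 + 124)/(164 - 154))/(-921417) = ((-75 + 124)/(164 - 154))/(-921417) = (49/10)*(-1/921417) = -7/1316310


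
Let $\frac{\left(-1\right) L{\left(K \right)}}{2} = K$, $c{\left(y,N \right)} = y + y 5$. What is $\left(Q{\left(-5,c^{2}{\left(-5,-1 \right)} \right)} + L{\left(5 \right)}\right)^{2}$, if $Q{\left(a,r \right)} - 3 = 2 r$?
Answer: $3214849$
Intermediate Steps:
$c{\left(y,N \right)} = 6 y$ ($c{\left(y,N \right)} = y + 5 y = 6 y$)
$L{\left(K \right)} = - 2 K$
$Q{\left(a,r \right)} = 3 + 2 r$
$\left(Q{\left(-5,c^{2}{\left(-5,-1 \right)} \right)} + L{\left(5 \right)}\right)^{2} = \left(\left(3 + 2 \left(6 \left(-5\right)\right)^{2}\right) - 10\right)^{2} = \left(\left(3 + 2 \left(-30\right)^{2}\right) - 10\right)^{2} = \left(\left(3 + 2 \cdot 900\right) - 10\right)^{2} = \left(\left(3 + 1800\right) - 10\right)^{2} = \left(1803 - 10\right)^{2} = 1793^{2} = 3214849$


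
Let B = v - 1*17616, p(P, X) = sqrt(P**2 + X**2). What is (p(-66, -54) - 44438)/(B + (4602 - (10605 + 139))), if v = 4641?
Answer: 44438/19117 - 6*sqrt(202)/19117 ≈ 2.3201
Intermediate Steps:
B = -12975 (B = 4641 - 1*17616 = 4641 - 17616 = -12975)
(p(-66, -54) - 44438)/(B + (4602 - (10605 + 139))) = (sqrt((-66)**2 + (-54)**2) - 44438)/(-12975 + (4602 - (10605 + 139))) = (sqrt(4356 + 2916) - 44438)/(-12975 + (4602 - 1*10744)) = (sqrt(7272) - 44438)/(-12975 + (4602 - 10744)) = (6*sqrt(202) - 44438)/(-12975 - 6142) = (-44438 + 6*sqrt(202))/(-19117) = (-44438 + 6*sqrt(202))*(-1/19117) = 44438/19117 - 6*sqrt(202)/19117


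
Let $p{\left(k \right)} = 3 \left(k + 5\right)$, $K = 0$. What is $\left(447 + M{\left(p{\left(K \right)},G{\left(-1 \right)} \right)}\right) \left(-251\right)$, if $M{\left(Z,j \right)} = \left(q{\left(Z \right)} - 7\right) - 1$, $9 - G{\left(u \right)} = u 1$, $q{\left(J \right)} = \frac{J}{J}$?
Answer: $-110440$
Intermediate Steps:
$p{\left(k \right)} = 15 + 3 k$ ($p{\left(k \right)} = 3 \left(5 + k\right) = 15 + 3 k$)
$q{\left(J \right)} = 1$
$G{\left(u \right)} = 9 - u$ ($G{\left(u \right)} = 9 - u 1 = 9 - u$)
$M{\left(Z,j \right)} = -7$ ($M{\left(Z,j \right)} = \left(1 - 7\right) - 1 = -6 - 1 = -7$)
$\left(447 + M{\left(p{\left(K \right)},G{\left(-1 \right)} \right)}\right) \left(-251\right) = \left(447 - 7\right) \left(-251\right) = 440 \left(-251\right) = -110440$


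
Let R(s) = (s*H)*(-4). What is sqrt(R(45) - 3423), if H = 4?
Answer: I*sqrt(4143) ≈ 64.366*I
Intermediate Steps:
R(s) = -16*s (R(s) = (s*4)*(-4) = (4*s)*(-4) = -16*s)
sqrt(R(45) - 3423) = sqrt(-16*45 - 3423) = sqrt(-720 - 3423) = sqrt(-4143) = I*sqrt(4143)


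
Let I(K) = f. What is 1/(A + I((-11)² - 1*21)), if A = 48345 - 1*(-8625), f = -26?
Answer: 1/56944 ≈ 1.7561e-5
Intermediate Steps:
A = 56970 (A = 48345 + 8625 = 56970)
I(K) = -26
1/(A + I((-11)² - 1*21)) = 1/(56970 - 26) = 1/56944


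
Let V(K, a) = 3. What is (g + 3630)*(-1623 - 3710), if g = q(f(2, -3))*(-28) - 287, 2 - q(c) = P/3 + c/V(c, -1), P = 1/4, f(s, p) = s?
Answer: -17641564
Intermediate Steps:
P = 1/4 (P = 1*(1/4) = 1/4 ≈ 0.25000)
q(c) = 23/12 - c/3 (q(c) = 2 - ((1/4)/3 + c/3) = 2 - ((1/4)*(1/3) + c*(1/3)) = 2 - (1/12 + c/3) = 2 + (-1/12 - c/3) = 23/12 - c/3)
g = -322 (g = (23/12 - 1/3*2)*(-28) - 287 = (23/12 - 2/3)*(-28) - 287 = (5/4)*(-28) - 287 = -35 - 287 = -322)
(g + 3630)*(-1623 - 3710) = (-322 + 3630)*(-1623 - 3710) = 3308*(-5333) = -17641564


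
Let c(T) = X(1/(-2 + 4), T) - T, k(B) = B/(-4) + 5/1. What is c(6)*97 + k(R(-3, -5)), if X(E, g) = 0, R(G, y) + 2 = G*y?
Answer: -2321/4 ≈ -580.25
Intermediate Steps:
R(G, y) = -2 + G*y
k(B) = 5 - B/4 (k(B) = B*(-¼) + 5*1 = -B/4 + 5 = 5 - B/4)
c(T) = -T (c(T) = 0 - T = -T)
c(6)*97 + k(R(-3, -5)) = -1*6*97 + (5 - (-2 - 3*(-5))/4) = -6*97 + (5 - (-2 + 15)/4) = -582 + (5 - ¼*13) = -582 + (5 - 13/4) = -582 + 7/4 = -2321/4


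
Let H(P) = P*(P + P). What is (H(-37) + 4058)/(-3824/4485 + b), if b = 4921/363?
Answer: 3688087260/6894191 ≈ 534.96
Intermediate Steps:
b = 4921/363 (b = 4921*(1/363) = 4921/363 ≈ 13.556)
H(P) = 2*P² (H(P) = P*(2*P) = 2*P²)
(H(-37) + 4058)/(-3824/4485 + b) = (2*(-37)² + 4058)/(-3824/4485 + 4921/363) = (2*1369 + 4058)/(-3824*1/4485 + 4921/363) = (2738 + 4058)/(-3824/4485 + 4921/363) = 6796/(6894191/542685) = 6796*(542685/6894191) = 3688087260/6894191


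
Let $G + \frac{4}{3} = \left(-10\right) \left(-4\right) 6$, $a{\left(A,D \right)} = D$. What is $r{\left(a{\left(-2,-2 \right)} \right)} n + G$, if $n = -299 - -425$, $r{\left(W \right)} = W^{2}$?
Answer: $\frac{2228}{3} \approx 742.67$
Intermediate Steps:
$G = \frac{716}{3}$ ($G = - \frac{4}{3} + \left(-10\right) \left(-4\right) 6 = - \frac{4}{3} + 40 \cdot 6 = - \frac{4}{3} + 240 = \frac{716}{3} \approx 238.67$)
$n = 126$ ($n = -299 + 425 = 126$)
$r{\left(a{\left(-2,-2 \right)} \right)} n + G = \left(-2\right)^{2} \cdot 126 + \frac{716}{3} = 4 \cdot 126 + \frac{716}{3} = 504 + \frac{716}{3} = \frac{2228}{3}$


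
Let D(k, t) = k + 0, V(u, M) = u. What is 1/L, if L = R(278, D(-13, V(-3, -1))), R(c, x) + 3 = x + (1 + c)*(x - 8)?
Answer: -1/5875 ≈ -0.00017021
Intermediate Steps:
D(k, t) = k
R(c, x) = -3 + x + (1 + c)*(-8 + x) (R(c, x) = -3 + (x + (1 + c)*(x - 8)) = -3 + (x + (1 + c)*(-8 + x)) = -3 + x + (1 + c)*(-8 + x))
L = -5875 (L = -11 - 8*278 + 2*(-13) + 278*(-13) = -11 - 2224 - 26 - 3614 = -5875)
1/L = 1/(-5875) = -1/5875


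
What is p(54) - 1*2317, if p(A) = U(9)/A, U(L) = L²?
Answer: -4631/2 ≈ -2315.5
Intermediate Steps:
p(A) = 81/A (p(A) = 9²/A = 81/A)
p(54) - 1*2317 = 81/54 - 1*2317 = 81*(1/54) - 2317 = 3/2 - 2317 = -4631/2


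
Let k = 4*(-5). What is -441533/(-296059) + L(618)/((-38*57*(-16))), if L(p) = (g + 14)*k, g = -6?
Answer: 476699944/320631897 ≈ 1.4868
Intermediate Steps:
k = -20
L(p) = -160 (L(p) = (-6 + 14)*(-20) = 8*(-20) = -160)
-441533/(-296059) + L(618)/((-38*57*(-16))) = -441533/(-296059) - 160/(-38*57*(-16)) = -441533*(-1/296059) - 160/((-2166*(-16))) = 441533/296059 - 160/34656 = 441533/296059 - 160*1/34656 = 441533/296059 - 5/1083 = 476699944/320631897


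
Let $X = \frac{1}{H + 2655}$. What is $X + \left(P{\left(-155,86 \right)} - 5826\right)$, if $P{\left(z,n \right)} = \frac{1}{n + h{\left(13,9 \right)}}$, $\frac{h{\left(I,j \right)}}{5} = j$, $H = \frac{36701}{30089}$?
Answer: $- \frac{60997626220521}{10469912476} \approx -5826.0$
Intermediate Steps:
$H = \frac{36701}{30089}$ ($H = 36701 \cdot \frac{1}{30089} = \frac{36701}{30089} \approx 1.2197$)
$h{\left(I,j \right)} = 5 j$
$P{\left(z,n \right)} = \frac{1}{45 + n}$ ($P{\left(z,n \right)} = \frac{1}{n + 5 \cdot 9} = \frac{1}{n + 45} = \frac{1}{45 + n}$)
$X = \frac{30089}{79922996}$ ($X = \frac{1}{\frac{36701}{30089} + 2655} = \frac{1}{\frac{79922996}{30089}} = \frac{30089}{79922996} \approx 0.00037648$)
$X + \left(P{\left(-155,86 \right)} - 5826\right) = \frac{30089}{79922996} + \left(\frac{1}{45 + 86} - 5826\right) = \frac{30089}{79922996} - \left(5826 - \frac{1}{131}\right) = \frac{30089}{79922996} + \left(\frac{1}{131} - 5826\right) = \frac{30089}{79922996} - \frac{763205}{131} = - \frac{60997626220521}{10469912476}$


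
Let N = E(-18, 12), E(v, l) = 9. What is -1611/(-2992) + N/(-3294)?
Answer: 293317/547536 ≈ 0.53570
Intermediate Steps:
N = 9
-1611/(-2992) + N/(-3294) = -1611/(-2992) + 9/(-3294) = -1611*(-1/2992) + 9*(-1/3294) = 1611/2992 - 1/366 = 293317/547536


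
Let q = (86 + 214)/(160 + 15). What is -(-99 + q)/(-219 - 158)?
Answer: -681/2639 ≈ -0.25805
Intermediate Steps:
q = 12/7 (q = 300/175 = 300*(1/175) = 12/7 ≈ 1.7143)
-(-99 + q)/(-219 - 158) = -(-99 + 12/7)/(-219 - 158) = -(-681)/(7*(-377)) = -(-681)*(-1)/(7*377) = -1*681/2639 = -681/2639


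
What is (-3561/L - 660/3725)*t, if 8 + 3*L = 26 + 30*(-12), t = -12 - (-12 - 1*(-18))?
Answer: -7913691/14155 ≈ -559.07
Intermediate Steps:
t = -18 (t = -12 - (-12 + 18) = -12 - 1*6 = -12 - 6 = -18)
L = -114 (L = -8/3 + (26 + 30*(-12))/3 = -8/3 + (26 - 360)/3 = -8/3 + (1/3)*(-334) = -8/3 - 334/3 = -114)
(-3561/L - 660/3725)*t = (-3561/(-114) - 660/3725)*(-18) = (-3561*(-1/114) - 660*1/3725)*(-18) = (1187/38 - 132/745)*(-18) = (879299/28310)*(-18) = -7913691/14155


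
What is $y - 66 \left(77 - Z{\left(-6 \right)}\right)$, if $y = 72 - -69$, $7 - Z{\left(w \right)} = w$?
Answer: $-4083$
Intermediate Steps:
$Z{\left(w \right)} = 7 - w$
$y = 141$ ($y = 72 + 69 = 141$)
$y - 66 \left(77 - Z{\left(-6 \right)}\right) = 141 - 66 \left(77 - \left(7 - -6\right)\right) = 141 - 66 \left(77 - \left(7 + 6\right)\right) = 141 - 66 \left(77 - 13\right) = 141 - 4224 = -4083$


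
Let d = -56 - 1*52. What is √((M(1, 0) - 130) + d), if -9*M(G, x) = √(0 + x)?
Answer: I*√238 ≈ 15.427*I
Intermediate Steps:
M(G, x) = -√x/9 (M(G, x) = -√(0 + x)/9 = -√x/9)
d = -108 (d = -56 - 52 = -108)
√((M(1, 0) - 130) + d) = √((-√0/9 - 130) - 108) = √((-⅑*0 - 130) - 108) = √((0 - 130) - 108) = √(-130 - 108) = √(-238) = I*√238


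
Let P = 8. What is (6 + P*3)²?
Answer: 900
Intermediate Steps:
(6 + P*3)² = (6 + 8*3)² = (6 + 24)² = 30² = 900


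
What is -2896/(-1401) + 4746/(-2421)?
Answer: 13410/125623 ≈ 0.10675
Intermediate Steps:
-2896/(-1401) + 4746/(-2421) = -2896*(-1/1401) + 4746*(-1/2421) = 2896/1401 - 1582/807 = 13410/125623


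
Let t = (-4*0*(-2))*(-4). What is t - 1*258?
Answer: -258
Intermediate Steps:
t = 0 (t = (0*(-2))*(-4) = 0*(-4) = 0)
t - 1*258 = 0 - 1*258 = 0 - 258 = -258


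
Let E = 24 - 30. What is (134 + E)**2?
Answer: 16384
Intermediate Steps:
E = -6
(134 + E)**2 = (134 - 6)**2 = 128**2 = 16384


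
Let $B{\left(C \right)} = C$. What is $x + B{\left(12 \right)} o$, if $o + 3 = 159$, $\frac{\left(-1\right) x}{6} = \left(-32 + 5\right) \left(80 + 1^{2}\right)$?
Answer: $14994$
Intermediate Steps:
$x = 13122$ ($x = - 6 \left(-32 + 5\right) \left(80 + 1^{2}\right) = - 6 \left(- 27 \left(80 + 1\right)\right) = - 6 \left(\left(-27\right) 81\right) = \left(-6\right) \left(-2187\right) = 13122$)
$o = 156$ ($o = -3 + 159 = 156$)
$x + B{\left(12 \right)} o = 13122 + 12 \cdot 156 = 13122 + 1872 = 14994$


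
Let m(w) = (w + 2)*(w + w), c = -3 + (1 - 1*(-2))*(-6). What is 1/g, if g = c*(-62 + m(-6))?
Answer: 1/294 ≈ 0.0034014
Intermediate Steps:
c = -21 (c = -3 + (1 + 2)*(-6) = -3 + 3*(-6) = -3 - 18 = -21)
m(w) = 2*w*(2 + w) (m(w) = (2 + w)*(2*w) = 2*w*(2 + w))
g = 294 (g = -21*(-62 + 2*(-6)*(2 - 6)) = -21*(-62 + 2*(-6)*(-4)) = -21*(-62 + 48) = -21*(-14) = 294)
1/g = 1/294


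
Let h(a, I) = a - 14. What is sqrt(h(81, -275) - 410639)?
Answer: 2*I*sqrt(102643) ≈ 640.76*I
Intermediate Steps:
h(a, I) = -14 + a
sqrt(h(81, -275) - 410639) = sqrt((-14 + 81) - 410639) = sqrt(67 - 410639) = sqrt(-410572) = 2*I*sqrt(102643)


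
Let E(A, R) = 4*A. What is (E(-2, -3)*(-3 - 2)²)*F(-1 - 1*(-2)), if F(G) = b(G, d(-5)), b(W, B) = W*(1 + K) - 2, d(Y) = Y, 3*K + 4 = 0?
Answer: 1400/3 ≈ 466.67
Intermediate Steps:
K = -4/3 (K = -4/3 + (⅓)*0 = -4/3 + 0 = -4/3 ≈ -1.3333)
b(W, B) = -2 - W/3 (b(W, B) = W*(1 - 4/3) - 2 = W*(-⅓) - 2 = -W/3 - 2 = -2 - W/3)
F(G) = -2 - G/3
(E(-2, -3)*(-3 - 2)²)*F(-1 - 1*(-2)) = ((4*(-2))*(-3 - 2)²)*(-2 - (-1 - 1*(-2))/3) = (-8*(-5)²)*(-2 - (-1 + 2)/3) = (-8*25)*(-2 - ⅓*1) = -200*(-2 - ⅓) = -200*(-7/3) = 1400/3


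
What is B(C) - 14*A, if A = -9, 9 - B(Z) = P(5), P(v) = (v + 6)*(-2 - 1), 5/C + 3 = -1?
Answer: 168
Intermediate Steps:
C = -5/4 (C = 5/(-3 - 1) = 5/(-4) = 5*(-¼) = -5/4 ≈ -1.2500)
P(v) = -18 - 3*v (P(v) = (6 + v)*(-3) = -18 - 3*v)
B(Z) = 42 (B(Z) = 9 - (-18 - 3*5) = 9 - (-18 - 15) = 9 - 1*(-33) = 9 + 33 = 42)
B(C) - 14*A = 42 - 14*(-9) = 42 + 126 = 168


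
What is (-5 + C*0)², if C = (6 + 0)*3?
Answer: 25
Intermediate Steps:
C = 18 (C = 6*3 = 18)
(-5 + C*0)² = (-5 + 18*0)² = (-5 + 0)² = (-5)² = 25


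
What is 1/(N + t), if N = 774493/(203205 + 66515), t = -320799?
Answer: -269720/86525131787 ≈ -3.1172e-6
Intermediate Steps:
N = 774493/269720 ≈ 2.8715
1/(N + t) = 1/(774493/269720 - 320799) = 1/(-86525131787/269720) = -269720/86525131787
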